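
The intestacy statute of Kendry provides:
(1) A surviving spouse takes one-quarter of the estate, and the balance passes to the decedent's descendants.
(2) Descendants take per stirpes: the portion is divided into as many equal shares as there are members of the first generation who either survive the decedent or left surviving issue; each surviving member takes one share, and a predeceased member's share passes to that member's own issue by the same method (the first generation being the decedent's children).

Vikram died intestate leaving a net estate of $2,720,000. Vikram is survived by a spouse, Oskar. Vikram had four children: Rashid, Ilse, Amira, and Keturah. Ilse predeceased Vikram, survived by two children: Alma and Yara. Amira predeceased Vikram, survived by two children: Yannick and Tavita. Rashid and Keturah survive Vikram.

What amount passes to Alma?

Alma receives $255,000.

Oskar takes one-quarter of $2,720,000 = $680,000. The remaining $2,040,000 passes to the descendants.
The descendants' portion ($2,040,000) is divided into 4 shares of $510,000: Rashid and Keturah each take $510,000; Ilse's $510,000 share passes to Ilse's issue; Amira's $510,000 share passes to Amira's issue.
Ilse's share ($510,000) is divided into 2 shares of $255,000: Alma and Yara each take $255,000.
Amira's share ($510,000) is divided into 2 shares of $255,000: Yannick and Tavita each take $255,000.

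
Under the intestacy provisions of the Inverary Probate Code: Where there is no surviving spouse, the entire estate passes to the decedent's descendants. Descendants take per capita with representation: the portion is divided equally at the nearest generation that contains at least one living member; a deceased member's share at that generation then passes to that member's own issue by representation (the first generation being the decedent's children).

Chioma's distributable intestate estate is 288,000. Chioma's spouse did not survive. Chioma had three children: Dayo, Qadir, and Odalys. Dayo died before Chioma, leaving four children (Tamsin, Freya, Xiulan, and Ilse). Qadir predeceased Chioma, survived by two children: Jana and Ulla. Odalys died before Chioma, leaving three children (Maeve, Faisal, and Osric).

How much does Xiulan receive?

Xiulan receives 32,000.

The entire 288,000 passes to the descendants.
No child survives, so the initial division is made at the grandchildren's generation.
That amount (288,000) is divided into 9 shares of 32,000: Tamsin, Freya, Xiulan, Ilse, Jana, Ulla, Maeve, Faisal, and Osric each take 32,000.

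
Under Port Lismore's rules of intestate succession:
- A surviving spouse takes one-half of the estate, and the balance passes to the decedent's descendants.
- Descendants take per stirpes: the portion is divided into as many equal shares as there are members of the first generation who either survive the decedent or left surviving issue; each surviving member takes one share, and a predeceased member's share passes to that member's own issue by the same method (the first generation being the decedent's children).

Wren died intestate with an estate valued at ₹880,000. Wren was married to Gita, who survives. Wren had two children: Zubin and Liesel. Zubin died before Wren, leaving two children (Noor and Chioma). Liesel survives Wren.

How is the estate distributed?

Gita takes one-half of ₹880,000 = ₹440,000. The remaining ₹440,000 passes to the descendants.
The descendants' portion (₹440,000) is divided into 2 shares of ₹220,000: Liesel takes ₹220,000; Zubin's ₹220,000 share passes to Zubin's issue.
Zubin's share (₹220,000) is divided into 2 shares of ₹110,000: Noor and Chioma each take ₹110,000.

Gita: ₹440,000; Noor: ₹110,000; Chioma: ₹110,000; Liesel: ₹220,000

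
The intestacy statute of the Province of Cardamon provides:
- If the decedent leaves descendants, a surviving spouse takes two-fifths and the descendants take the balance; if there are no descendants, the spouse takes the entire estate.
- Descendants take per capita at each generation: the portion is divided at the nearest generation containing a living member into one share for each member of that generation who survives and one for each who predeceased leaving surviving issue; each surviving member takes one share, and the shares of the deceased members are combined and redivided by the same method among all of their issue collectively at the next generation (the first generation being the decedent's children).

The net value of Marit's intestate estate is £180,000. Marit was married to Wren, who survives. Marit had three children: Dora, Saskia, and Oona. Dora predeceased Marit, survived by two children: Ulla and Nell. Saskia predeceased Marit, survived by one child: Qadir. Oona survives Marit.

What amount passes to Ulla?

Wren takes two-fifths of £180,000 = £72,000. The remaining £108,000 passes to the descendants.
The descendants' portion (£108,000) is divided at the children's generation into 3 shares of £36,000. Oona takes £36,000. The 2 shares of the deceased (Dora and Saskia) are combined into a pool of £72,000.
That pool (£72,000) is divided at the grandchildren's generation equally among Ulla, Nell, and Qadir: £24,000 each.

Ulla receives £24,000.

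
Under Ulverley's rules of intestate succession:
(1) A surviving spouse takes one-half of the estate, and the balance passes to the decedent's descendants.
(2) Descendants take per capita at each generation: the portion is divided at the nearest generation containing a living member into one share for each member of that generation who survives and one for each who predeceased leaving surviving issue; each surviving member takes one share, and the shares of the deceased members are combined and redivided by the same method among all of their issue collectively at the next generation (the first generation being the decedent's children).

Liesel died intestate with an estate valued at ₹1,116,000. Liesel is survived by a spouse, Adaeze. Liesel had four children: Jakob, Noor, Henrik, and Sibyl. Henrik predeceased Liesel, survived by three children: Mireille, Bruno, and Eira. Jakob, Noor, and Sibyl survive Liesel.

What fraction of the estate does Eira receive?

Eira receives 1/24 of the estate.

Adaeze takes one-half of ₹1,116,000 = ₹558,000. The remaining ₹558,000 passes to the descendants.
The descendants' portion (₹558,000) is divided at the children's generation into 4 shares of ₹139,500. Jakob, Noor, and Sibyl each take ₹139,500. The remaining share for the deceased Henrik (₹139,500) is carried to the next generation.
That pool (₹139,500) is divided at the grandchildren's generation equally among Mireille, Bruno, and Eira: ₹46,500 each.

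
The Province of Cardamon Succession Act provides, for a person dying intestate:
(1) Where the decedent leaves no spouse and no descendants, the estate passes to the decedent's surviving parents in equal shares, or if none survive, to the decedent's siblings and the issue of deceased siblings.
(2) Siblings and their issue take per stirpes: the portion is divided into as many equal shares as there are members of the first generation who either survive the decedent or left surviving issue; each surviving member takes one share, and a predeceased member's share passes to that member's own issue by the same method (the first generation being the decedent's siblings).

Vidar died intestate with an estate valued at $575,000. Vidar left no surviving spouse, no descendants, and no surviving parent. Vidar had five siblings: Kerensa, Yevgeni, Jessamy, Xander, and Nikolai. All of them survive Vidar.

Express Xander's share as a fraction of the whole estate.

The entire $575,000 passes to the siblings and their issue.
That amount ($575,000) is divided into 5 shares of $115,000: Kerensa, Yevgeni, Jessamy, Xander, and Nikolai each take $115,000.

Xander receives 1/5 of the estate.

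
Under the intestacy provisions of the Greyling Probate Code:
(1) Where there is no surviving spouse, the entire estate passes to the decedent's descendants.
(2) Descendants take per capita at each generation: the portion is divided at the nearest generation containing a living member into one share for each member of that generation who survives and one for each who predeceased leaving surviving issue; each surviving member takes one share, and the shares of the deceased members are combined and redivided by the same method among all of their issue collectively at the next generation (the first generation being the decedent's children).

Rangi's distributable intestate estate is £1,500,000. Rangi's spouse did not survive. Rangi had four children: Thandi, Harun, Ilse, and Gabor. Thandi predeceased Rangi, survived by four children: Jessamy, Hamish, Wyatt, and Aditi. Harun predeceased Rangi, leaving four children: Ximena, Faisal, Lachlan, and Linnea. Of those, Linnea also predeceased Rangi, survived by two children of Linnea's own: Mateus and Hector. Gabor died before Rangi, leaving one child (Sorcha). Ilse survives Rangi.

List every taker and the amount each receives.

The entire £1,500,000 passes to the descendants.
That amount (£1,500,000) is divided at the children's generation into 4 shares of £375,000. Ilse takes £375,000. The 3 shares of the deceased (Thandi, Harun, and Gabor) are combined into a pool of £1,125,000.
That pool (£1,125,000) is divided at the grandchildren's generation into 9 shares of £125,000. Jessamy, Hamish, Wyatt, Aditi, Ximena, Faisal, Lachlan, and Sorcha each take £125,000. The remaining share for the deceased Linnea (£125,000) is carried to the next generation.
That pool (£125,000) is divided at the great-grandchildren's generation equally among Mateus and Hector: £62,500 each.

Jessamy: £125,000; Hamish: £125,000; Wyatt: £125,000; Aditi: £125,000; Ximena: £125,000; Faisal: £125,000; Lachlan: £125,000; Mateus: £62,500; Hector: £62,500; Ilse: £375,000; Sorcha: £125,000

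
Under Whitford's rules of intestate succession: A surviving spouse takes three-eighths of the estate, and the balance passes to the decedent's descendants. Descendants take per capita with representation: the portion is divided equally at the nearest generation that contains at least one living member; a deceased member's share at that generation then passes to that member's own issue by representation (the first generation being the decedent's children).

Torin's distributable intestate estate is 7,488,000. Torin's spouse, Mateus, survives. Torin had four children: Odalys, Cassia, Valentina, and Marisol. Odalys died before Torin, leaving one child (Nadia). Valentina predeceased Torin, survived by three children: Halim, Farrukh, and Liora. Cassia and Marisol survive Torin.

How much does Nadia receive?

Mateus takes three-eighths of 7,488,000 = 2,808,000. The remaining 4,680,000 passes to the descendants.
The descendants' portion (4,680,000) is divided into 4 shares of 1,170,000: Cassia and Marisol each take 1,170,000; Odalys's 1,170,000 share passes to Odalys's issue; Valentina's 1,170,000 share passes to Valentina's issue.
Odalys's share (1,170,000) passes entirely to Nadia.
Valentina's share (1,170,000) is divided into 3 shares of 390,000: Halim, Farrukh, and Liora each take 390,000.

Nadia receives 1,170,000.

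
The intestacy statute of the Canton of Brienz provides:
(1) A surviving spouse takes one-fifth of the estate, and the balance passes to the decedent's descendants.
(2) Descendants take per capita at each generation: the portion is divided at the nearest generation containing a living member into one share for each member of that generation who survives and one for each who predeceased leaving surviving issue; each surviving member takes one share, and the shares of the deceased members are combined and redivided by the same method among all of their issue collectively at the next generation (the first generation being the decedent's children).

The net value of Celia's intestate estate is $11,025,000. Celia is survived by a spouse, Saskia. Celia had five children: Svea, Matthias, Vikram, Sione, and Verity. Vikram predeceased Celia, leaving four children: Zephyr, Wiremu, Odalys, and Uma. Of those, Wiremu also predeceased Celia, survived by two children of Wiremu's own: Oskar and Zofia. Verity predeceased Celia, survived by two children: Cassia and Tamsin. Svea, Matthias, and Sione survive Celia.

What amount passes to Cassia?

Cassia receives $588,000.

Saskia takes one-fifth of $11,025,000 = $2,205,000. The remaining $8,820,000 passes to the descendants.
The descendants' portion ($8,820,000) is divided at the children's generation into 5 shares of $1,764,000. Svea, Matthias, and Sione each take $1,764,000. The 2 shares of the deceased (Vikram and Verity) are combined into a pool of $3,528,000.
That pool ($3,528,000) is divided at the grandchildren's generation into 6 shares of $588,000. Zephyr, Odalys, Uma, Cassia, and Tamsin each take $588,000. The remaining share for the deceased Wiremu ($588,000) is carried to the next generation.
That pool ($588,000) is divided at the great-grandchildren's generation equally among Oskar and Zofia: $294,000 each.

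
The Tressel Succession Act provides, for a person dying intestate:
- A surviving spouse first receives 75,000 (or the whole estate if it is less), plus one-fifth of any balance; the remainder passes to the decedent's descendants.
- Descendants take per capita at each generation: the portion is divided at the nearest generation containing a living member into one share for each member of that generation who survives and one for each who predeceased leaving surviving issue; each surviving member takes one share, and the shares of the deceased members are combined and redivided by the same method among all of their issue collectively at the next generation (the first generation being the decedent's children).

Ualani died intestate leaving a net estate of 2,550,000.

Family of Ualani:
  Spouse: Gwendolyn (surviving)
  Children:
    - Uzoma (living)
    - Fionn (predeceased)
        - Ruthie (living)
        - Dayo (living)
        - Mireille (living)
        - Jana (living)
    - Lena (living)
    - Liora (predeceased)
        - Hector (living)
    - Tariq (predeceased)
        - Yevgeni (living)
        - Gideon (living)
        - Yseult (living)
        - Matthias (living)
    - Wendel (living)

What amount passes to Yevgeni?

Gwendolyn first takes 75,000, leaving a balance of 2,475,000. Gwendolyn then takes one-fifth of the balance (495,000), for a total of 570,000. The remaining 1,980,000 passes to the descendants.
The descendants' portion (1,980,000) is divided at the children's generation into 6 shares of 330,000. Uzoma, Lena, and Wendel each take 330,000. The 3 shares of the deceased (Fionn, Liora, and Tariq) are combined into a pool of 990,000.
That pool (990,000) is divided at the grandchildren's generation equally among Ruthie, Dayo, Mireille, Jana, Hector, Yevgeni, Gideon, Yseult, and Matthias: 110,000 each.

Yevgeni receives 110,000.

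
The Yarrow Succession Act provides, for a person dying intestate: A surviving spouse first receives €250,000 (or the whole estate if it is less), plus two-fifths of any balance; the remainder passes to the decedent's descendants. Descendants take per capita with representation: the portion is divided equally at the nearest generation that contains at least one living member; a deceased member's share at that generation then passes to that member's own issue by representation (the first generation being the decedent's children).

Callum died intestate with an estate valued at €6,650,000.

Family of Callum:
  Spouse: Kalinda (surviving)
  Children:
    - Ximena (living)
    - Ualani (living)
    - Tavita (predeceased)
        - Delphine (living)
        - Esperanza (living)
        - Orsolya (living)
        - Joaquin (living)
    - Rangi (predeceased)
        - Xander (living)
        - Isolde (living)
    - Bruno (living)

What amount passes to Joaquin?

Joaquin receives €192,000.

Kalinda first takes €250,000, leaving a balance of €6,400,000. Kalinda then takes two-fifths of the balance (€2,560,000), for a total of €2,810,000. The remaining €3,840,000 passes to the descendants.
The descendants' portion (€3,840,000) is divided into 5 shares of €768,000: Ximena, Ualani, and Bruno each take €768,000; Tavita's €768,000 share passes to Tavita's issue; Rangi's €768,000 share passes to Rangi's issue.
Tavita's share (€768,000) is divided into 4 shares of €192,000: Delphine, Esperanza, Orsolya, and Joaquin each take €192,000.
Rangi's share (€768,000) is divided into 2 shares of €384,000: Xander and Isolde each take €384,000.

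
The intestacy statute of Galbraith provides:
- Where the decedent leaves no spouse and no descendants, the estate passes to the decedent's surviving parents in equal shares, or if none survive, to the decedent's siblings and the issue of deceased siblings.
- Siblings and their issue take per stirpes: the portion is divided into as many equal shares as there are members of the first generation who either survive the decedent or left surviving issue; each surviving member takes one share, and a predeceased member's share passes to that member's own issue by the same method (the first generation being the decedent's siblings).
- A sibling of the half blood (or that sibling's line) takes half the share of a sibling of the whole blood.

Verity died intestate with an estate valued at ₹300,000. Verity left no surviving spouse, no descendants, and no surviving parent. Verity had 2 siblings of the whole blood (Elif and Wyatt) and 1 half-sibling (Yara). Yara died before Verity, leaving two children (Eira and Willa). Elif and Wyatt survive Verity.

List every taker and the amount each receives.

Elif: ₹120,000; Eira: ₹30,000; Willa: ₹30,000; Wyatt: ₹120,000

The entire ₹300,000 passes to the siblings and their issue.
Counting each half-blood sibling's line as half a unit, there are 5/2 units in ₹300,000, so one unit is ₹120,000. Whole-blood lines (Elif and Wyatt) take ₹120,000 each; half-blood lines (Yara) take ₹60,000 each.
Yara's share (₹60,000) is divided into 2 shares of ₹30,000: Eira and Willa each take ₹30,000.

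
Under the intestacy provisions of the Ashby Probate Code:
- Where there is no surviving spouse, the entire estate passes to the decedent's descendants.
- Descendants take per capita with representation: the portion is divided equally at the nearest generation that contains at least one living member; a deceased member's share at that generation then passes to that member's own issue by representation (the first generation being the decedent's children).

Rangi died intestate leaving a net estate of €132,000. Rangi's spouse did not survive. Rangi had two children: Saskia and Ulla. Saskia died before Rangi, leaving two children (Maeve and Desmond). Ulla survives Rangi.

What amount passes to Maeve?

The entire €132,000 passes to the descendants.
That amount (€132,000) is divided into 2 shares of €66,000: Ulla takes €66,000; Saskia's €66,000 share passes to Saskia's issue.
Saskia's share (€66,000) is divided into 2 shares of €33,000: Maeve and Desmond each take €33,000.

Maeve receives €33,000.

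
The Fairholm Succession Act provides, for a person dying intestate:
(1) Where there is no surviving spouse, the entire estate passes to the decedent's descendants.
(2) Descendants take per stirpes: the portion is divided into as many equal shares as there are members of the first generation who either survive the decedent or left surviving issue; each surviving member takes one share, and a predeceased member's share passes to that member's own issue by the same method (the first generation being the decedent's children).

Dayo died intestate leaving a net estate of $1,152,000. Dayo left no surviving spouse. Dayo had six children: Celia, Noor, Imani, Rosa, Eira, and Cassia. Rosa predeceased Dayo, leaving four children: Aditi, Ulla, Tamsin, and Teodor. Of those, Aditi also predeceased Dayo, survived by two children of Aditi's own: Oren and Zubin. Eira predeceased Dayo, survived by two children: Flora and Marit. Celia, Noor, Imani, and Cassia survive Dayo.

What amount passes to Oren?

Oren receives $24,000.

The entire $1,152,000 passes to the descendants.
That amount ($1,152,000) is divided into 6 shares of $192,000: Celia, Noor, Imani, and Cassia each take $192,000; Rosa's $192,000 share passes to Rosa's issue; Eira's $192,000 share passes to Eira's issue.
Rosa's share ($192,000) is divided into 4 shares of $48,000: Ulla, Tamsin, and Teodor each take $48,000; Aditi's $48,000 share passes to Aditi's issue.
Aditi's share ($48,000) is divided into 2 shares of $24,000: Oren and Zubin each take $24,000.
Eira's share ($192,000) is divided into 2 shares of $96,000: Flora and Marit each take $96,000.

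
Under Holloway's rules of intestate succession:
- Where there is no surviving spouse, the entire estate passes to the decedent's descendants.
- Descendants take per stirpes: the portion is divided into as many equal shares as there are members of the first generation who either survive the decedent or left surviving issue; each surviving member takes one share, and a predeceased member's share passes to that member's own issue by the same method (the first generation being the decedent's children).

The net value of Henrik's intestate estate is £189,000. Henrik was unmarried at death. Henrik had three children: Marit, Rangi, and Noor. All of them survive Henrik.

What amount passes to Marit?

Marit receives £63,000.

The entire £189,000 passes to the descendants.
That amount (£189,000) is divided into 3 shares of £63,000: Marit, Rangi, and Noor each take £63,000.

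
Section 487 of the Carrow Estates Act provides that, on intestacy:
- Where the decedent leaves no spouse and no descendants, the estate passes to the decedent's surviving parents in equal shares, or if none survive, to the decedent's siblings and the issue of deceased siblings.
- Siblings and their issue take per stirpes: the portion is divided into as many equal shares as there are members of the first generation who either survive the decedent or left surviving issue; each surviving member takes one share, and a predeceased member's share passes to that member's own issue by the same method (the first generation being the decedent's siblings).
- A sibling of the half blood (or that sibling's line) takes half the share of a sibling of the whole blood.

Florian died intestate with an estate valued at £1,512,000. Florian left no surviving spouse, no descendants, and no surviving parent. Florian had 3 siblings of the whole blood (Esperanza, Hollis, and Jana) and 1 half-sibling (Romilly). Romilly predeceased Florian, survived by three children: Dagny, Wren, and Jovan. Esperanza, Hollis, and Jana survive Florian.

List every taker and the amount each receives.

Dagny: £72,000; Wren: £72,000; Jovan: £72,000; Esperanza: £432,000; Hollis: £432,000; Jana: £432,000

The entire £1,512,000 passes to the siblings and their issue.
Counting each half-blood sibling's line as half a unit, there are 7/2 units in £1,512,000, so one unit is £432,000. Whole-blood lines (Esperanza, Hollis, and Jana) take £432,000 each; half-blood lines (Romilly) take £216,000 each.
Romilly's share (£216,000) is divided into 3 shares of £72,000: Dagny, Wren, and Jovan each take £72,000.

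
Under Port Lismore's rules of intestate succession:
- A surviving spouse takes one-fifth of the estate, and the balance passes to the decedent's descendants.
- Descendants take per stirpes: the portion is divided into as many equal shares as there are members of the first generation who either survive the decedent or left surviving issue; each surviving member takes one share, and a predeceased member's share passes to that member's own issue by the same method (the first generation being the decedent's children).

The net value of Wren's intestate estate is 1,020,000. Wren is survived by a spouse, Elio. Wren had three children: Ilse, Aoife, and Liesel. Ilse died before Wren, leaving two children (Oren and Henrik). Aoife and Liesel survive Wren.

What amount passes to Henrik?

Elio takes one-fifth of 1,020,000 = 204,000. The remaining 816,000 passes to the descendants.
The descendants' portion (816,000) is divided into 3 shares of 272,000: Aoife and Liesel each take 272,000; Ilse's 272,000 share passes to Ilse's issue.
Ilse's share (272,000) is divided into 2 shares of 136,000: Oren and Henrik each take 136,000.

Henrik receives 136,000.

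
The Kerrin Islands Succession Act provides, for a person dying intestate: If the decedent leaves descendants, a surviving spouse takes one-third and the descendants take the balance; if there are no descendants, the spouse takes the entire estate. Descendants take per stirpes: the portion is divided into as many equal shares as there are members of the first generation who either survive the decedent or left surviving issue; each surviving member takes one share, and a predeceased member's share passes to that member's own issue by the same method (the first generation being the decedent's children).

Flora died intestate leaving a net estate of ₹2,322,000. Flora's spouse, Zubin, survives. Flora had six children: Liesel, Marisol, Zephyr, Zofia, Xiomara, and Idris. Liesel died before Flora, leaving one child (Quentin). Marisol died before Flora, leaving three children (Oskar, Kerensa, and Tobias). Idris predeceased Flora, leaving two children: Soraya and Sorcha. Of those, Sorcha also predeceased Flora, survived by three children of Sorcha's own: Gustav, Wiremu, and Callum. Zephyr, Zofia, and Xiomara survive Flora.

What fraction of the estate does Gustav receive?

Zubin takes one-third of ₹2,322,000 = ₹774,000. The remaining ₹1,548,000 passes to the descendants.
The descendants' portion (₹1,548,000) is divided into 6 shares of ₹258,000: Zephyr, Zofia, and Xiomara each take ₹258,000; Liesel's ₹258,000 share passes to Liesel's issue; Marisol's ₹258,000 share passes to Marisol's issue; Idris's ₹258,000 share passes to Idris's issue.
Liesel's share (₹258,000) passes entirely to Quentin.
Marisol's share (₹258,000) is divided into 3 shares of ₹86,000: Oskar, Kerensa, and Tobias each take ₹86,000.
Idris's share (₹258,000) is divided into 2 shares of ₹129,000: Soraya takes ₹129,000; Sorcha's ₹129,000 share passes to Sorcha's issue.
Sorcha's share (₹129,000) is divided into 3 shares of ₹43,000: Gustav, Wiremu, and Callum each take ₹43,000.

Gustav receives 1/54 of the estate.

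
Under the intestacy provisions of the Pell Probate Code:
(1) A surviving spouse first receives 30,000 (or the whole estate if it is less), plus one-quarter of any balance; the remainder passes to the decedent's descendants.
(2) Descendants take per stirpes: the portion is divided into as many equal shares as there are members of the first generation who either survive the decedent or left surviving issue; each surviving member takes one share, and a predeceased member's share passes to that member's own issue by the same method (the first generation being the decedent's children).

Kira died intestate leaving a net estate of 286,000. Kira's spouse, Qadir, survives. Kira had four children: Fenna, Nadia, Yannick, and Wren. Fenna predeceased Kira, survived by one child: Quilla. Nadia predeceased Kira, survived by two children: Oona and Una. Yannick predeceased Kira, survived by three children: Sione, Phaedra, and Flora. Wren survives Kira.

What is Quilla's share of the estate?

Qadir first takes 30,000, leaving a balance of 256,000. Qadir then takes one-quarter of the balance (64,000), for a total of 94,000. The remaining 192,000 passes to the descendants.
The descendants' portion (192,000) is divided into 4 shares of 48,000: Wren takes 48,000; Fenna's 48,000 share passes to Fenna's issue; Nadia's 48,000 share passes to Nadia's issue; Yannick's 48,000 share passes to Yannick's issue.
Fenna's share (48,000) passes entirely to Quilla.
Nadia's share (48,000) is divided into 2 shares of 24,000: Oona and Una each take 24,000.
Yannick's share (48,000) is divided into 3 shares of 16,000: Sione, Phaedra, and Flora each take 16,000.

Quilla receives 48,000.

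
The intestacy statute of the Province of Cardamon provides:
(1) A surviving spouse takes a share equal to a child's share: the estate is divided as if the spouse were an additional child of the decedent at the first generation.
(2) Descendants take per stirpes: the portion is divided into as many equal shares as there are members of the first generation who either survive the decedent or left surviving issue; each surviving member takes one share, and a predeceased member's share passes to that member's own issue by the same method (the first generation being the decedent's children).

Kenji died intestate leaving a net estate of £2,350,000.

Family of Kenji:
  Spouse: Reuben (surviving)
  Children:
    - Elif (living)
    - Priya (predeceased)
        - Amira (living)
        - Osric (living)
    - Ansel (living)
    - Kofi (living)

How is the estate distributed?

Reuben: £470,000; Elif: £470,000; Amira: £235,000; Osric: £235,000; Ansel: £470,000; Kofi: £470,000

The spouse counts as an additional share at the children's level, so there are 5 primary shares of £470,000. Reuben takes one such share (£470,000).
The children's combined portion (£1,880,000) is divided into 4 shares of £470,000: Elif, Ansel, and Kofi each take £470,000; Priya's £470,000 share passes to Priya's issue.
Priya's share (£470,000) is divided into 2 shares of £235,000: Amira and Osric each take £235,000.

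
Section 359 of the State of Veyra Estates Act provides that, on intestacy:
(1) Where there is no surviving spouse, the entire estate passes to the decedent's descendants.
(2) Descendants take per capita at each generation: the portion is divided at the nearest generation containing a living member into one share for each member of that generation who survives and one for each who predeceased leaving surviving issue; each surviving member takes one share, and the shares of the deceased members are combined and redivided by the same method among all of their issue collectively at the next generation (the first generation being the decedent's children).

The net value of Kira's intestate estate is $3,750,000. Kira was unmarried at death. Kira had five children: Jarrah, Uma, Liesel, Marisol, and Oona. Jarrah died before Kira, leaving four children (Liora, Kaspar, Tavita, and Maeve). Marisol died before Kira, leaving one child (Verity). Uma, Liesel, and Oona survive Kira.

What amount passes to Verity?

The entire $3,750,000 passes to the descendants.
That amount ($3,750,000) is divided at the children's generation into 5 shares of $750,000. Uma, Liesel, and Oona each take $750,000. The 2 shares of the deceased (Jarrah and Marisol) are combined into a pool of $1,500,000.
That pool ($1,500,000) is divided at the grandchildren's generation equally among Liora, Kaspar, Tavita, Maeve, and Verity: $300,000 each.

Verity receives $300,000.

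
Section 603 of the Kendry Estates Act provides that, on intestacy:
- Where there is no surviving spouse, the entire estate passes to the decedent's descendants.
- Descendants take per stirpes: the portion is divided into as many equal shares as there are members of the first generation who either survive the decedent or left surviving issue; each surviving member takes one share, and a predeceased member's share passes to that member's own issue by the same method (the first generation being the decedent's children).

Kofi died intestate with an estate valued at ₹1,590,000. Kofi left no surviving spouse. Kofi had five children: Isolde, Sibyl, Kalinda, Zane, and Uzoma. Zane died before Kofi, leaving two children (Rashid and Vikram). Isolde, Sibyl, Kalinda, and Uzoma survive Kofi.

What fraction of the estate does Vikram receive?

Vikram receives 1/10 of the estate.

The entire ₹1,590,000 passes to the descendants.
That amount (₹1,590,000) is divided into 5 shares of ₹318,000: Isolde, Sibyl, Kalinda, and Uzoma each take ₹318,000; Zane's ₹318,000 share passes to Zane's issue.
Zane's share (₹318,000) is divided into 2 shares of ₹159,000: Rashid and Vikram each take ₹159,000.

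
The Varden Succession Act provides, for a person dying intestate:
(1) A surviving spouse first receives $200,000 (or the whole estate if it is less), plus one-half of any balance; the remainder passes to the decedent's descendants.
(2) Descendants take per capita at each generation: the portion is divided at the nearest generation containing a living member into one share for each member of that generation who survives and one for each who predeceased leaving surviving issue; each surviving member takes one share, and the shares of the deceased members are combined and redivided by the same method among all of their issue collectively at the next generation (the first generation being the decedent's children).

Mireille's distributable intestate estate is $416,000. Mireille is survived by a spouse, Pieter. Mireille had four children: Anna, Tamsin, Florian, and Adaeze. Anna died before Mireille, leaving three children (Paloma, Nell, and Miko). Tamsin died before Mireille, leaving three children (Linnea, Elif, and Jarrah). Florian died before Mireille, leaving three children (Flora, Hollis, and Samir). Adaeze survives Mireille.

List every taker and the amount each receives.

Pieter: $308,000; Paloma: $9,000; Nell: $9,000; Miko: $9,000; Linnea: $9,000; Elif: $9,000; Jarrah: $9,000; Flora: $9,000; Hollis: $9,000; Samir: $9,000; Adaeze: $27,000

Pieter first takes $200,000, leaving a balance of $216,000. Pieter then takes one-half of the balance ($108,000), for a total of $308,000. The remaining $108,000 passes to the descendants.
The descendants' portion ($108,000) is divided at the children's generation into 4 shares of $27,000. Adaeze takes $27,000. The 3 shares of the deceased (Anna, Tamsin, and Florian) are combined into a pool of $81,000.
That pool ($81,000) is divided at the grandchildren's generation equally among Paloma, Nell, Miko, Linnea, Elif, Jarrah, Flora, Hollis, and Samir: $9,000 each.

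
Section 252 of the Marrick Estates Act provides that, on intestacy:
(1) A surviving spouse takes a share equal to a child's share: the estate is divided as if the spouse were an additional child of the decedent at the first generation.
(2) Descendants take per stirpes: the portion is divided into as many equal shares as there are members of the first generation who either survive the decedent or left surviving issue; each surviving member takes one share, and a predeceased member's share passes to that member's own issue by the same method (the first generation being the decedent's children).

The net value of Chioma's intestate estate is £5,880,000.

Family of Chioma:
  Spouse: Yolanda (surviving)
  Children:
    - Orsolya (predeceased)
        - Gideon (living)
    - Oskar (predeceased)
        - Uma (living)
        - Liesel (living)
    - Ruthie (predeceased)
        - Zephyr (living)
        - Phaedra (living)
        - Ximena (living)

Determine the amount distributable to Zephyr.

The spouse counts as an additional share at the children's level, so there are 4 primary shares of £1,470,000. Yolanda takes one such share (£1,470,000).
The children's combined portion (£4,410,000) is divided into 3 shares of £1,470,000: Orsolya's £1,470,000 share passes to Orsolya's issue; Oskar's £1,470,000 share passes to Oskar's issue; Ruthie's £1,470,000 share passes to Ruthie's issue.
Orsolya's share (£1,470,000) passes entirely to Gideon.
Oskar's share (£1,470,000) is divided into 2 shares of £735,000: Uma and Liesel each take £735,000.
Ruthie's share (£1,470,000) is divided into 3 shares of £490,000: Zephyr, Phaedra, and Ximena each take £490,000.

Zephyr receives £490,000.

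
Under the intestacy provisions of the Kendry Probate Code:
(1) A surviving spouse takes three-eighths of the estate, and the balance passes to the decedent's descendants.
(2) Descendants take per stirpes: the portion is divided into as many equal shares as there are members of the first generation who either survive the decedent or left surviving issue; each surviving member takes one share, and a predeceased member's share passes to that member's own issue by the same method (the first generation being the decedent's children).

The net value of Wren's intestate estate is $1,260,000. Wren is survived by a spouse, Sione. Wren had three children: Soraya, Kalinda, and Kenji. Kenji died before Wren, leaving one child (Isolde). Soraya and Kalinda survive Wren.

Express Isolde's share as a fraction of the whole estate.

Sione takes three-eighths of $1,260,000 = $472,500. The remaining $787,500 passes to the descendants.
The descendants' portion ($787,500) is divided into 3 shares of $262,500: Soraya and Kalinda each take $262,500; Kenji's $262,500 share passes to Kenji's issue.
Kenji's share ($262,500) passes entirely to Isolde.

Isolde receives 5/24 of the estate.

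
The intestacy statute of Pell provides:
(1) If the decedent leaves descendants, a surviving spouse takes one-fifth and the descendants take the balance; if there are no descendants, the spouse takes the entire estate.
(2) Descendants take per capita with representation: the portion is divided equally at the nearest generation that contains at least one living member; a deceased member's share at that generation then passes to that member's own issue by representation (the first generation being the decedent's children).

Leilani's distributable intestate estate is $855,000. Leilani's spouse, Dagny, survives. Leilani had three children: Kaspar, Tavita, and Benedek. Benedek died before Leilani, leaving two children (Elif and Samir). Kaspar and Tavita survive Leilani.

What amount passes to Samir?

Samir receives $114,000.

Dagny takes one-fifth of $855,000 = $171,000. The remaining $684,000 passes to the descendants.
The descendants' portion ($684,000) is divided into 3 shares of $228,000: Kaspar and Tavita each take $228,000; Benedek's $228,000 share passes to Benedek's issue.
Benedek's share ($228,000) is divided into 2 shares of $114,000: Elif and Samir each take $114,000.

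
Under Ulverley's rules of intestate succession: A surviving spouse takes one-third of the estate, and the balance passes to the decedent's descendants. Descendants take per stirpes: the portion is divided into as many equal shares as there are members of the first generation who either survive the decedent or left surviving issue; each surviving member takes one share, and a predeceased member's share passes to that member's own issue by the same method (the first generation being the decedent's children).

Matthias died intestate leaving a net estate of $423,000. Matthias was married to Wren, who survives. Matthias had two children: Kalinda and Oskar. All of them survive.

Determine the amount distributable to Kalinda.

Kalinda receives $141,000.

Wren takes one-third of $423,000 = $141,000. The remaining $282,000 passes to the descendants.
The descendants' portion ($282,000) is divided into 2 shares of $141,000: Kalinda and Oskar each take $141,000.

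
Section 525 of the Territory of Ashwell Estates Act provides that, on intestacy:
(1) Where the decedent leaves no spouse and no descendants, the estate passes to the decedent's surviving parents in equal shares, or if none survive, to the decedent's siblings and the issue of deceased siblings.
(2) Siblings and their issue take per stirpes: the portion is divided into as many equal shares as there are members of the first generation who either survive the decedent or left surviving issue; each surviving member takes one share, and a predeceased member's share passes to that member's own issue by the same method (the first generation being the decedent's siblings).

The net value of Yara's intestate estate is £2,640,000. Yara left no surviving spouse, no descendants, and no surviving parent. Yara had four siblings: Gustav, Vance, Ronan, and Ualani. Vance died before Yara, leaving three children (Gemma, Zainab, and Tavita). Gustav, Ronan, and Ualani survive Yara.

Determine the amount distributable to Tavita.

Tavita receives £220,000.

The entire £2,640,000 passes to the siblings and their issue.
That amount (£2,640,000) is divided into 4 shares of £660,000: Gustav, Ronan, and Ualani each take £660,000; Vance's £660,000 share passes to Vance's issue.
Vance's share (£660,000) is divided into 3 shares of £220,000: Gemma, Zainab, and Tavita each take £220,000.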